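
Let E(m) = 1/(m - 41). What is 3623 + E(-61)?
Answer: 369545/102 ≈ 3623.0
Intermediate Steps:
E(m) = 1/(-41 + m)
3623 + E(-61) = 3623 + 1/(-41 - 61) = 3623 + 1/(-102) = 3623 - 1/102 = 369545/102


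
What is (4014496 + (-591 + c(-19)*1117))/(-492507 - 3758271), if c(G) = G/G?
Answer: -2007511/2125389 ≈ -0.94454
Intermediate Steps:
c(G) = 1
(4014496 + (-591 + c(-19)*1117))/(-492507 - 3758271) = (4014496 + (-591 + 1*1117))/(-492507 - 3758271) = (4014496 + (-591 + 1117))/(-4250778) = (4014496 + 526)*(-1/4250778) = 4015022*(-1/4250778) = -2007511/2125389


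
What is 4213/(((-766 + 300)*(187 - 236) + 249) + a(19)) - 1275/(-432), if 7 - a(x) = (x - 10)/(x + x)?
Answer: 395953211/126347184 ≈ 3.1339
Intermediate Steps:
a(x) = 7 - (-10 + x)/(2*x) (a(x) = 7 - (x - 10)/(x + x) = 7 - (-10 + x)/(2*x))
4213/(((-766 + 300)*(187 - 236) + 249) + a(19)) - 1275/(-432) = 4213/(((-766 + 300)*(187 - 236) + 249) + (13/2 + 5/19)) - 1275/(-432) = 4213/((-466*(-49) + 249) + (13/2 + 5*(1/19))) - 1275*(-1/432) = 4213/((22834 + 249) + (13/2 + 5/19)) + 425/144 = 4213/(23083 + 257/38) + 425/144 = 4213/(877411/38) + 425/144 = 4213*(38/877411) + 425/144 = 160094/877411 + 425/144 = 395953211/126347184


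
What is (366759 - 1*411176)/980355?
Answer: -44417/980355 ≈ -0.045307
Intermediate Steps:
(366759 - 1*411176)/980355 = (366759 - 411176)*(1/980355) = -44417*1/980355 = -44417/980355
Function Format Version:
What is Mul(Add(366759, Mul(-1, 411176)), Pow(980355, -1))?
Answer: Rational(-44417, 980355) ≈ -0.045307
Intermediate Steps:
Mul(Add(366759, Mul(-1, 411176)), Pow(980355, -1)) = Mul(Add(366759, -411176), Rational(1, 980355)) = Mul(-44417, Rational(1, 980355)) = Rational(-44417, 980355)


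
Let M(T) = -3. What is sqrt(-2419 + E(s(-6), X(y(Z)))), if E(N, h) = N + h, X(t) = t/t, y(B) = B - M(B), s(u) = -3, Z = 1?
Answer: 3*I*sqrt(269) ≈ 49.204*I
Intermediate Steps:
y(B) = 3 + B (y(B) = B - 1*(-3) = B + 3 = 3 + B)
X(t) = 1
sqrt(-2419 + E(s(-6), X(y(Z)))) = sqrt(-2419 + (-3 + 1)) = sqrt(-2419 - 2) = sqrt(-2421) = 3*I*sqrt(269)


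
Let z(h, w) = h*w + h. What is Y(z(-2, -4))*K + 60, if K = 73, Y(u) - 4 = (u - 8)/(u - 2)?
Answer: 631/2 ≈ 315.50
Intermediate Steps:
z(h, w) = h + h*w
Y(u) = 4 + (-8 + u)/(-2 + u) (Y(u) = 4 + (u - 8)/(u - 2) = 4 + (-8 + u)/(-2 + u))
Y(z(-2, -4))*K + 60 = ((-16 + 5*(-2*(1 - 4)))/(-2 - 2*(1 - 4)))*73 + 60 = ((-16 + 5*(-2*(-3)))/(-2 - 2*(-3)))*73 + 60 = ((-16 + 5*6)/(-2 + 6))*73 + 60 = ((-16 + 30)/4)*73 + 60 = ((1/4)*14)*73 + 60 = (7/2)*73 + 60 = 511/2 + 60 = 631/2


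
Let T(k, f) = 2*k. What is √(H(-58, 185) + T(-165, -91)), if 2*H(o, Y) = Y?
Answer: 5*I*√38/2 ≈ 15.411*I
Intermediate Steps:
H(o, Y) = Y/2
√(H(-58, 185) + T(-165, -91)) = √((½)*185 + 2*(-165)) = √(185/2 - 330) = √(-475/2) = 5*I*√38/2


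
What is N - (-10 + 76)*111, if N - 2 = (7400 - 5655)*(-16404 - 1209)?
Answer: -30742009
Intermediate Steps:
N = -30734683 (N = 2 + (7400 - 5655)*(-16404 - 1209) = 2 + 1745*(-17613) = 2 - 30734685 = -30734683)
N - (-10 + 76)*111 = -30734683 - (-10 + 76)*111 = -30734683 - 66*111 = -30734683 - 1*7326 = -30734683 - 7326 = -30742009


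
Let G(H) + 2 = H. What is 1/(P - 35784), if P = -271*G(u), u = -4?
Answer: -1/34158 ≈ -2.9276e-5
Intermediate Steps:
G(H) = -2 + H
P = 1626 (P = -271*(-2 - 4) = -271*(-6) = 1626)
1/(P - 35784) = 1/(1626 - 35784) = 1/(-34158) = -1/34158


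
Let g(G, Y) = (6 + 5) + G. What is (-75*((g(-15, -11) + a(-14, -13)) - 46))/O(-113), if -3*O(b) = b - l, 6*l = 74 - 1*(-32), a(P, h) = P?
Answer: 5400/49 ≈ 110.20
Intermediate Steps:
l = 53/3 (l = (74 - 1*(-32))/6 = (74 + 32)/6 = (⅙)*106 = 53/3 ≈ 17.667)
g(G, Y) = 11 + G
O(b) = 53/9 - b/3 (O(b) = -(b - 1*53/3)/3 = -(b - 53/3)/3 = -(-53/3 + b)/3 = 53/9 - b/3)
(-75*((g(-15, -11) + a(-14, -13)) - 46))/O(-113) = (-75*(((11 - 15) - 14) - 46))/(53/9 - ⅓*(-113)) = (-75*((-4 - 14) - 46))/(53/9 + 113/3) = (-75*(-18 - 46))/(392/9) = -75*(-64)*(9/392) = 4800*(9/392) = 5400/49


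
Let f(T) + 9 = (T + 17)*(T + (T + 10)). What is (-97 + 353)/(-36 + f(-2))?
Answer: 256/45 ≈ 5.6889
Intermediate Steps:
f(T) = -9 + (10 + 2*T)*(17 + T) (f(T) = -9 + (T + 17)*(T + (T + 10)) = -9 + (17 + T)*(T + (10 + T)) = -9 + (17 + T)*(10 + 2*T) = -9 + (10 + 2*T)*(17 + T))
(-97 + 353)/(-36 + f(-2)) = (-97 + 353)/(-36 + (161 + 2*(-2)² + 44*(-2))) = 256/(-36 + (161 + 2*4 - 88)) = 256/(-36 + (161 + 8 - 88)) = 256/(-36 + 81) = 256/45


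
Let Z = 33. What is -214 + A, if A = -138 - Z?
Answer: -385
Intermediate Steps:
A = -171 (A = -138 - 1*33 = -138 - 33 = -171)
-214 + A = -214 - 171 = -385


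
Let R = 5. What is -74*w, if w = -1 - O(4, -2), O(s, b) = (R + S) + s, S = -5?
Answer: 370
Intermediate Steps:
O(s, b) = s (O(s, b) = (5 - 5) + s = 0 + s = s)
w = -5 (w = -1 - 1*4 = -1 - 4 = -5)
-74*w = -74*(-5) = 370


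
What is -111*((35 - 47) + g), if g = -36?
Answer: 5328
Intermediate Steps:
-111*((35 - 47) + g) = -111*((35 - 47) - 36) = -111*(-12 - 36) = -111*(-48) = 5328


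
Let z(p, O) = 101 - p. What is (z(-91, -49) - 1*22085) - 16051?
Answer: -37944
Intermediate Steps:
(z(-91, -49) - 1*22085) - 16051 = ((101 - 1*(-91)) - 1*22085) - 16051 = ((101 + 91) - 22085) - 16051 = (192 - 22085) - 16051 = -21893 - 16051 = -37944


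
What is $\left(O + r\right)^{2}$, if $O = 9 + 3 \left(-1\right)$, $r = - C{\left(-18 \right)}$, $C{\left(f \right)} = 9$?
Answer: $9$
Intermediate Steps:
$r = -9$ ($r = \left(-1\right) 9 = -9$)
$O = 6$ ($O = 9 - 3 = 6$)
$\left(O + r\right)^{2} = \left(6 - 9\right)^{2} = \left(-3\right)^{2} = 9$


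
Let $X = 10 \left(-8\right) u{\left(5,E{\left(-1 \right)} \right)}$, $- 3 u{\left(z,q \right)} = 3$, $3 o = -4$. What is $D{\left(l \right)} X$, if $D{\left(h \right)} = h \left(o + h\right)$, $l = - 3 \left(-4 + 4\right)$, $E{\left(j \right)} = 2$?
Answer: $0$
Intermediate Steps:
$o = - \frac{4}{3}$ ($o = \frac{1}{3} \left(-4\right) = - \frac{4}{3} \approx -1.3333$)
$u{\left(z,q \right)} = -1$ ($u{\left(z,q \right)} = \left(- \frac{1}{3}\right) 3 = -1$)
$X = 80$ ($X = 10 \left(-8\right) \left(-1\right) = \left(-80\right) \left(-1\right) = 80$)
$l = 0$ ($l = \left(-3\right) 0 = 0$)
$D{\left(h \right)} = h \left(- \frac{4}{3} + h\right)$
$D{\left(l \right)} X = \frac{1}{3} \cdot 0 \left(-4 + 3 \cdot 0\right) 80 = \frac{1}{3} \cdot 0 \left(-4 + 0\right) 80 = \frac{1}{3} \cdot 0 \left(-4\right) 80 = 0 \cdot 80 = 0$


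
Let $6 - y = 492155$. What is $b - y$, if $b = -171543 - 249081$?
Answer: $71525$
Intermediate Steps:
$y = -492149$ ($y = 6 - 492155 = -492149$)
$b = -420624$
$b - y = -420624 - -492149 = -420624 + 492149 = 71525$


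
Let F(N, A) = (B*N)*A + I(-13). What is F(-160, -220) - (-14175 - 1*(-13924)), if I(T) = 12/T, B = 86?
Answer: 39356851/13 ≈ 3.0274e+6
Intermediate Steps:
F(N, A) = -12/13 + 86*A*N (F(N, A) = (86*N)*A + 12/(-13) = 86*A*N + 12*(-1/13) = 86*A*N - 12/13 = -12/13 + 86*A*N)
F(-160, -220) - (-14175 - 1*(-13924)) = (-12/13 + 86*(-220)*(-160)) - (-14175 - 1*(-13924)) = (-12/13 + 3027200) - (-14175 + 13924) = 39353588/13 - 1*(-251) = 39353588/13 + 251 = 39356851/13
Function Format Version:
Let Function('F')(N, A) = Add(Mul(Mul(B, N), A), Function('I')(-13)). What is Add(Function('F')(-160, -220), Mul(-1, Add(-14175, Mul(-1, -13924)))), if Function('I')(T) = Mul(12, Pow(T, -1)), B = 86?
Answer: Rational(39356851, 13) ≈ 3.0274e+6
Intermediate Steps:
Function('F')(N, A) = Add(Rational(-12, 13), Mul(86, A, N)) (Function('F')(N, A) = Add(Mul(Mul(86, N), A), Mul(12, Pow(-13, -1))) = Add(Mul(86, A, N), Mul(12, Rational(-1, 13))) = Add(Mul(86, A, N), Rational(-12, 13)) = Add(Rational(-12, 13), Mul(86, A, N)))
Add(Function('F')(-160, -220), Mul(-1, Add(-14175, Mul(-1, -13924)))) = Add(Add(Rational(-12, 13), Mul(86, -220, -160)), Mul(-1, Add(-14175, Mul(-1, -13924)))) = Add(Add(Rational(-12, 13), 3027200), Mul(-1, Add(-14175, 13924))) = Add(Rational(39353588, 13), Mul(-1, -251)) = Add(Rational(39353588, 13), 251) = Rational(39356851, 13)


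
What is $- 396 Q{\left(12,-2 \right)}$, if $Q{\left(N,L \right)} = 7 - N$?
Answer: $1980$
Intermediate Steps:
$- 396 Q{\left(12,-2 \right)} = - 396 \left(7 - 12\right) = \left(-396\right) \left(-5\right) = 1980$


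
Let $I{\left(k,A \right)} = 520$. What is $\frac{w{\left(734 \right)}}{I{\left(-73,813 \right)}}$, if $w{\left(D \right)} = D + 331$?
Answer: $\frac{213}{104} \approx 2.0481$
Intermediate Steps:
$w{\left(D \right)} = 331 + D$
$\frac{w{\left(734 \right)}}{I{\left(-73,813 \right)}} = \frac{331 + 734}{520} = 1065 \cdot \frac{1}{520} = \frac{213}{104}$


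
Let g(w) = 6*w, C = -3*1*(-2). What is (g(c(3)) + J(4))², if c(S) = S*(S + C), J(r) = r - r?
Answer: 26244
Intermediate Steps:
J(r) = 0
C = 6 (C = -3*(-2) = 6)
c(S) = S*(6 + S) (c(S) = S*(S + 6) = S*(6 + S))
(g(c(3)) + J(4))² = (6*(3*(6 + 3)) + 0)² = (6*(3*9) + 0)² = (6*27 + 0)² = (162 + 0)² = 162² = 26244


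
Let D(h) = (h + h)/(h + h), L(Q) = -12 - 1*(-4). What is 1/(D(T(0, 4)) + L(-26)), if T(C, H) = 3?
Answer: -⅐ ≈ -0.14286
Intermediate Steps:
L(Q) = -8 (L(Q) = -12 + 4 = -8)
D(h) = 1 (D(h) = (2*h)/((2*h)) = (2*h)*(1/(2*h)) = 1)
1/(D(T(0, 4)) + L(-26)) = 1/(1 - 8) = 1/(-7) = -⅐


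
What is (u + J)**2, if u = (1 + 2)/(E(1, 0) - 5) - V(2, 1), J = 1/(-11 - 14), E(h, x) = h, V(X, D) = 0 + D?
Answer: 32041/10000 ≈ 3.2041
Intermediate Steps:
V(X, D) = D
J = -1/25 (J = 1/(-25) = -1/25 ≈ -0.040000)
u = -7/4 (u = (1 + 2)/(1 - 5) - 1*1 = 3/(-4) - 1 = 3*(-1/4) - 1 = -3/4 - 1 = -7/4 ≈ -1.7500)
(u + J)**2 = (-7/4 - 1/25)**2 = (-179/100)**2 = 32041/10000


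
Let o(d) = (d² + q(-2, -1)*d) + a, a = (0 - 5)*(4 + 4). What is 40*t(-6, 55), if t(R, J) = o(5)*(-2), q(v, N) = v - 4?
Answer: 3600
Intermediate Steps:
q(v, N) = -4 + v
a = -40 (a = -5*8 = -40)
o(d) = -40 + d² - 6*d (o(d) = (d² + (-4 - 2)*d) - 40 = (d² - 6*d) - 40 = -40 + d² - 6*d)
t(R, J) = 90 (t(R, J) = (-40 + 5² - 6*5)*(-2) = (-40 + 25 - 30)*(-2) = -45*(-2) = 90)
40*t(-6, 55) = 40*90 = 3600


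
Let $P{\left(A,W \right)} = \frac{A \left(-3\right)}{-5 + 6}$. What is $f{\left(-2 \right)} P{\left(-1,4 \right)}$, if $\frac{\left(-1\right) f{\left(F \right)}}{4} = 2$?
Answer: $-24$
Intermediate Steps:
$f{\left(F \right)} = -8$ ($f{\left(F \right)} = \left(-4\right) 2 = -8$)
$P{\left(A,W \right)} = - 3 A$ ($P{\left(A,W \right)} = \frac{\left(-3\right) A}{1} = - 3 A 1 = - 3 A$)
$f{\left(-2 \right)} P{\left(-1,4 \right)} = - 8 \left(\left(-3\right) \left(-1\right)\right) = \left(-8\right) 3 = -24$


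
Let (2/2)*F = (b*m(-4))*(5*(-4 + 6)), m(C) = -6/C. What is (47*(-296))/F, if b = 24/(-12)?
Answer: 6956/15 ≈ 463.73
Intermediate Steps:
b = -2 (b = 24*(-1/12) = -2)
F = -30 (F = (-(-12)/(-4))*(5*(-4 + 6)) = (-(-12)*(-1)/4)*(5*2) = -2*3/2*10 = -3*10 = -30)
(47*(-296))/F = (47*(-296))/(-30) = -13912*(-1/30) = 6956/15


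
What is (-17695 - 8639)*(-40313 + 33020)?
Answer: 192053862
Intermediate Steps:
(-17695 - 8639)*(-40313 + 33020) = -26334*(-7293) = 192053862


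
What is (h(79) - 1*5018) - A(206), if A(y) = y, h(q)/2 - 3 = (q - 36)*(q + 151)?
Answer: 14562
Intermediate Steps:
h(q) = 6 + 2*(-36 + q)*(151 + q) (h(q) = 6 + 2*((q - 36)*(q + 151)) = 6 + 2*((-36 + q)*(151 + q)) = 6 + 2*(-36 + q)*(151 + q))
(h(79) - 1*5018) - A(206) = ((-10866 + 2*79² + 230*79) - 1*5018) - 1*206 = ((-10866 + 2*6241 + 18170) - 5018) - 206 = ((-10866 + 12482 + 18170) - 5018) - 206 = (19786 - 5018) - 206 = 14768 - 206 = 14562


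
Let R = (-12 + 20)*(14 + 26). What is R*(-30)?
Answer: -9600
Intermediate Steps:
R = 320 (R = 8*40 = 320)
R*(-30) = 320*(-30) = -9600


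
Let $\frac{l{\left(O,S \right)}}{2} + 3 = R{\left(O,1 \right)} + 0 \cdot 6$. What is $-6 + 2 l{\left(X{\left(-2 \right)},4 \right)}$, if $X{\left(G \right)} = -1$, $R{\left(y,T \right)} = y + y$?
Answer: $-26$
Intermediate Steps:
$R{\left(y,T \right)} = 2 y$
$l{\left(O,S \right)} = -6 + 4 O$ ($l{\left(O,S \right)} = -6 + 2 \left(2 O + 0 \cdot 6\right) = -6 + 2 \left(2 O + 0\right) = -6 + 2 \cdot 2 O = -6 + 4 O$)
$-6 + 2 l{\left(X{\left(-2 \right)},4 \right)} = -6 + 2 \left(-6 + 4 \left(-1\right)\right) = -6 + 2 \left(-6 - 4\right) = -6 + 2 \left(-10\right) = -6 - 20 = -26$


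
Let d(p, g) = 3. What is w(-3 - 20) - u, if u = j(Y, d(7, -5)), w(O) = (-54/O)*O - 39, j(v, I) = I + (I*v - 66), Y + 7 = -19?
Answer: 48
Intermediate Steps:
Y = -26 (Y = -7 - 19 = -26)
j(v, I) = -66 + I + I*v (j(v, I) = I + (-66 + I*v) = -66 + I + I*v)
w(O) = -93 (w(O) = -54 - 39 = -93)
u = -141 (u = -66 + 3 + 3*(-26) = -66 + 3 - 78 = -141)
w(-3 - 20) - u = -93 - 1*(-141) = -93 + 141 = 48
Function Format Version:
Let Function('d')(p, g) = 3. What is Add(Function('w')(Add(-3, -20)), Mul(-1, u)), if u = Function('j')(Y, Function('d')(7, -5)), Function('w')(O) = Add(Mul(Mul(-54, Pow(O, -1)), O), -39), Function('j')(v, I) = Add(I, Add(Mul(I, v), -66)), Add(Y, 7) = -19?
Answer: 48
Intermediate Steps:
Y = -26 (Y = Add(-7, -19) = -26)
Function('j')(v, I) = Add(-66, I, Mul(I, v)) (Function('j')(v, I) = Add(I, Add(-66, Mul(I, v))) = Add(-66, I, Mul(I, v)))
Function('w')(O) = -93 (Function('w')(O) = Add(-54, -39) = -93)
u = -141 (u = Add(-66, 3, Mul(3, -26)) = Add(-66, 3, -78) = -141)
Add(Function('w')(Add(-3, -20)), Mul(-1, u)) = Add(-93, Mul(-1, -141)) = Add(-93, 141) = 48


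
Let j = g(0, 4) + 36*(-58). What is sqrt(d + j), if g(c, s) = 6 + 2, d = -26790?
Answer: I*sqrt(28870) ≈ 169.91*I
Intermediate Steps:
g(c, s) = 8
j = -2080 (j = 8 + 36*(-58) = 8 - 2088 = -2080)
sqrt(d + j) = sqrt(-26790 - 2080) = sqrt(-28870) = I*sqrt(28870)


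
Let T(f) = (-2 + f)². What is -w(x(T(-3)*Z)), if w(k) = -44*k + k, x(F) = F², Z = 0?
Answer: 0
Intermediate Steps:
w(k) = -43*k
-w(x(T(-3)*Z)) = -(-43)*((-2 - 3)²*0)² = -(-43)*((-5)²*0)² = -(-43)*(25*0)² = -(-43)*0² = -(-43)*0 = -1*0 = 0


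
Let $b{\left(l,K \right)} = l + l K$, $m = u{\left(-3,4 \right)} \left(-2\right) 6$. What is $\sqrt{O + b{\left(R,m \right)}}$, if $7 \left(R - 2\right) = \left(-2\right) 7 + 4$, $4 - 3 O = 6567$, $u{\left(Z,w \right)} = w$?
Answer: $\frac{i \sqrt{976605}}{21} \approx 47.059 i$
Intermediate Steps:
$O = - \frac{6563}{3}$ ($O = \frac{4}{3} - 2189 = - \frac{6563}{3} \approx -2187.7$)
$R = \frac{4}{7}$ ($R = 2 + \frac{\left(-2\right) 7 + 4}{7} = 2 + \frac{-14 + 4}{7} = 2 + \frac{1}{7} \left(-10\right) = 2 - \frac{10}{7} = \frac{4}{7} \approx 0.57143$)
$m = -48$ ($m = 4 \left(-2\right) 6 = \left(-8\right) 6 = -48$)
$b{\left(l,K \right)} = l + K l$
$\sqrt{O + b{\left(R,m \right)}} = \sqrt{- \frac{6563}{3} + \frac{4 \left(1 - 48\right)}{7}} = \sqrt{- \frac{6563}{3} + \frac{4}{7} \left(-47\right)} = \sqrt{- \frac{6563}{3} - \frac{188}{7}} = \sqrt{- \frac{46505}{21}} = \frac{i \sqrt{976605}}{21}$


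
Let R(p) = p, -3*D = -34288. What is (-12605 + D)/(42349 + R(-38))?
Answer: -3527/126933 ≈ -0.027786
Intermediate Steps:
D = 34288/3 (D = -1/3*(-34288) = 34288/3 ≈ 11429.)
(-12605 + D)/(42349 + R(-38)) = (-12605 + 34288/3)/(42349 - 38) = -3527/3/42311 = -3527/3*1/42311 = -3527/126933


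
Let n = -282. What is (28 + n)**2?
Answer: 64516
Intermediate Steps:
(28 + n)**2 = (28 - 282)**2 = (-254)**2 = 64516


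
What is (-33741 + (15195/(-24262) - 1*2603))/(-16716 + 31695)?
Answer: -881793323/363420498 ≈ -2.4264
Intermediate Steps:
(-33741 + (15195/(-24262) - 1*2603))/(-16716 + 31695) = (-33741 + (15195*(-1/24262) - 2603))/14979 = (-33741 + (-15195/24262 - 2603))*(1/14979) = (-33741 - 63169181/24262)*(1/14979) = -881793323/24262*1/14979 = -881793323/363420498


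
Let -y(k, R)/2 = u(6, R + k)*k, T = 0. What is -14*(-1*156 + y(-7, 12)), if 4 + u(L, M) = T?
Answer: 2968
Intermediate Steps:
u(L, M) = -4 (u(L, M) = -4 + 0 = -4)
y(k, R) = 8*k (y(k, R) = -(-8)*k = 8*k)
-14*(-1*156 + y(-7, 12)) = -14*(-1*156 + 8*(-7)) = -14*(-156 - 56) = -14*(-212) = 2968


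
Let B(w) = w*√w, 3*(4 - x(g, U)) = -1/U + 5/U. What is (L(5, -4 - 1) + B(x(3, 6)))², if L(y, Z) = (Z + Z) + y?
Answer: 57529/729 - 340*√34/27 ≈ 5.4882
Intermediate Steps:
L(y, Z) = y + 2*Z (L(y, Z) = 2*Z + y = y + 2*Z)
x(g, U) = 4 - 4/(3*U) (x(g, U) = 4 - (-1/U + 5/U)/3 = 4 - 4/(3*U))
B(w) = w^(3/2)
(L(5, -4 - 1) + B(x(3, 6)))² = ((5 + 2*(-4 - 1)) + (4 - 4/3/6)^(3/2))² = ((5 + 2*(-5)) + (4 - 4/3*⅙)^(3/2))² = ((5 - 10) + (4 - 2/9)^(3/2))² = (-5 + (34/9)^(3/2))² = (-5 + 34*√34/27)²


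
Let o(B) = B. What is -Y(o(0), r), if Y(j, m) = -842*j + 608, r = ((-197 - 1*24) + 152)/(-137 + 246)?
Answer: -608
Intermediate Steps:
r = -69/109 (r = ((-197 - 24) + 152)/109 = (-221 + 152)*(1/109) = -69*1/109 = -69/109 ≈ -0.63303)
Y(j, m) = 608 - 842*j
-Y(o(0), r) = -(608 - 842*0) = -(608 + 0) = -1*608 = -608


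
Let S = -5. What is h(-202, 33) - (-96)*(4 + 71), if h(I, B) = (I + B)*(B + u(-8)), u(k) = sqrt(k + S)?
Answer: 1623 - 169*I*sqrt(13) ≈ 1623.0 - 609.34*I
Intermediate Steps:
u(k) = sqrt(-5 + k) (u(k) = sqrt(k - 5) = sqrt(-5 + k))
h(I, B) = (B + I)*(B + I*sqrt(13)) (h(I, B) = (I + B)*(B + sqrt(-5 - 8)) = (B + I)*(B + sqrt(-13)) = (B + I)*(B + I*sqrt(13)))
h(-202, 33) - (-96)*(4 + 71) = (33**2 + 33*(-202) + I*33*sqrt(13) + I*(-202)*sqrt(13)) - (-96)*(4 + 71) = (1089 - 6666 + 33*I*sqrt(13) - 202*I*sqrt(13)) - (-96)*75 = (-5577 - 169*I*sqrt(13)) - 1*(-7200) = (-5577 - 169*I*sqrt(13)) + 7200 = 1623 - 169*I*sqrt(13)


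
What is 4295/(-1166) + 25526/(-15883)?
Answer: -97980801/18519578 ≈ -5.2907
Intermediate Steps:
4295/(-1166) + 25526/(-15883) = 4295*(-1/1166) + 25526*(-1/15883) = -4295/1166 - 25526/15883 = -97980801/18519578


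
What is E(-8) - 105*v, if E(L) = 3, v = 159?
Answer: -16692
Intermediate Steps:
E(-8) - 105*v = 3 - 105*159 = 3 - 16695 = -16692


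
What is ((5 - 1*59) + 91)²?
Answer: 1369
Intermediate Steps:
((5 - 1*59) + 91)² = ((5 - 59) + 91)² = (-54 + 91)² = 37² = 1369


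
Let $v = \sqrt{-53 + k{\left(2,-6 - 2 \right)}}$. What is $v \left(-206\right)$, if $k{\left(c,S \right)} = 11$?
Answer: $- 206 i \sqrt{42} \approx - 1335.0 i$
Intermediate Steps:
$v = i \sqrt{42}$ ($v = \sqrt{-53 + 11} = \sqrt{-42} = i \sqrt{42} \approx 6.4807 i$)
$v \left(-206\right) = i \sqrt{42} \left(-206\right) = - 206 i \sqrt{42}$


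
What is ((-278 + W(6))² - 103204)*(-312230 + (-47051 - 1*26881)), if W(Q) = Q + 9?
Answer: 13143023670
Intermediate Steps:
W(Q) = 9 + Q
((-278 + W(6))² - 103204)*(-312230 + (-47051 - 1*26881)) = ((-278 + (9 + 6))² - 103204)*(-312230 + (-47051 - 1*26881)) = ((-278 + 15)² - 103204)*(-312230 + (-47051 - 26881)) = ((-263)² - 103204)*(-312230 - 73932) = (69169 - 103204)*(-386162) = -34035*(-386162) = 13143023670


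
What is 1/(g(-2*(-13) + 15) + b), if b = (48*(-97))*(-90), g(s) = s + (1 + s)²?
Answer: 1/420845 ≈ 2.3762e-6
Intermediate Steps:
b = 419040 (b = -4656*(-90) = 419040)
1/(g(-2*(-13) + 15) + b) = 1/(((-2*(-13) + 15) + (1 + (-2*(-13) + 15))²) + 419040) = 1/(((26 + 15) + (1 + (26 + 15))²) + 419040) = 1/((41 + (1 + 41)²) + 419040) = 1/((41 + 42²) + 419040) = 1/((41 + 1764) + 419040) = 1/(1805 + 419040) = 1/420845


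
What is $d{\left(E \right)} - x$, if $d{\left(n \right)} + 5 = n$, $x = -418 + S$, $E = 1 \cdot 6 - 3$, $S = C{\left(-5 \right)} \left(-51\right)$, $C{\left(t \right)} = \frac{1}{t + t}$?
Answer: $\frac{4109}{10} \approx 410.9$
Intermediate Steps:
$C{\left(t \right)} = \frac{1}{2 t}$
$S = \frac{51}{10}$ ($S = \frac{1}{2 \left(-5\right)} \left(-51\right) = \frac{1}{2} \left(- \frac{1}{5}\right) \left(-51\right) = \left(- \frac{1}{10}\right) \left(-51\right) = \frac{51}{10} \approx 5.1$)
$E = 3$ ($E = 6 - 3 = 3$)
$x = - \frac{4129}{10}$ ($x = -418 + \frac{51}{10} = - \frac{4129}{10} \approx -412.9$)
$d{\left(n \right)} = -5 + n$
$d{\left(E \right)} - x = \left(-5 + 3\right) - - \frac{4129}{10} = -2 + \frac{4129}{10} = \frac{4109}{10}$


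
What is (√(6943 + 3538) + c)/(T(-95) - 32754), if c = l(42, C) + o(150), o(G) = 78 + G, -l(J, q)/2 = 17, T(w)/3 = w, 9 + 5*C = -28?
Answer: -194/33039 - √10481/33039 ≈ -0.0089705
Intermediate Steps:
C = -37/5 (C = -9/5 + (⅕)*(-28) = -9/5 - 28/5 = -37/5 ≈ -7.4000)
T(w) = 3*w
l(J, q) = -34 (l(J, q) = -2*17 = -34)
c = 194 (c = -34 + (78 + 150) = -34 + 228 = 194)
(√(6943 + 3538) + c)/(T(-95) - 32754) = (√(6943 + 3538) + 194)/(3*(-95) - 32754) = (√10481 + 194)/(-285 - 32754) = (194 + √10481)/(-33039) = (194 + √10481)*(-1/33039) = -194/33039 - √10481/33039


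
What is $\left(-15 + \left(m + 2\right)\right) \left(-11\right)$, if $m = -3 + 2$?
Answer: $154$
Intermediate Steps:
$m = -1$
$\left(-15 + \left(m + 2\right)\right) \left(-11\right) = \left(-15 + \left(-1 + 2\right)\right) \left(-11\right) = \left(-15 + 1\right) \left(-11\right) = \left(-14\right) \left(-11\right) = 154$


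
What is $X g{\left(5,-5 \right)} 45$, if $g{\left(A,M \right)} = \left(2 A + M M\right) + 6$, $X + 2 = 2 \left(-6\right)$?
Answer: $-25830$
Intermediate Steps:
$X = -14$ ($X = -2 + 2 \left(-6\right) = -2 - 12 = -14$)
$g{\left(A,M \right)} = 6 + M^{2} + 2 A$ ($g{\left(A,M \right)} = \left(2 A + M^{2}\right) + 6 = \left(M^{2} + 2 A\right) + 6 = 6 + M^{2} + 2 A$)
$X g{\left(5,-5 \right)} 45 = - 14 \left(6 + \left(-5\right)^{2} + 2 \cdot 5\right) 45 = - 14 \left(6 + 25 + 10\right) 45 = \left(-14\right) 41 \cdot 45 = \left(-574\right) 45 = -25830$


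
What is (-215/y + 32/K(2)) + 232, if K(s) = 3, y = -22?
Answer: 16661/66 ≈ 252.44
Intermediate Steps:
(-215/y + 32/K(2)) + 232 = (-215/(-22) + 32/3) + 232 = (-215*(-1/22) + 32*(1/3)) + 232 = (215/22 + 32/3) + 232 = 1349/66 + 232 = 16661/66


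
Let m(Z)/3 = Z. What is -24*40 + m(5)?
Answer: -945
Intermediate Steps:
m(Z) = 3*Z
-24*40 + m(5) = -24*40 + 3*5 = -960 + 15 = -945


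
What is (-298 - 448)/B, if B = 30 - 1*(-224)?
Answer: -373/127 ≈ -2.9370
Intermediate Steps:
B = 254 (B = 30 + 224 = 254)
(-298 - 448)/B = (-298 - 448)/254 = -746*1/254 = -373/127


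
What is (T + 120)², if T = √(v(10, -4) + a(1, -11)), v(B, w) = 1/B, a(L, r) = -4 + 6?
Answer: (1200 + √210)²/100 ≈ 14750.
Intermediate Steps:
a(L, r) = 2
T = √210/10 (T = √(1/10 + 2) = √(⅒ + 2) = √(21/10) = √210/10 ≈ 1.4491)
(T + 120)² = (√210/10 + 120)² = (120 + √210/10)²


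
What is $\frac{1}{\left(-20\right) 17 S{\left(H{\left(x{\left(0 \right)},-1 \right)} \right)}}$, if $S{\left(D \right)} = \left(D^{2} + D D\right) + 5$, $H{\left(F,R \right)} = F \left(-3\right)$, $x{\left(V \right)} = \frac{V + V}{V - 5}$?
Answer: $- \frac{1}{1700} \approx -0.00058824$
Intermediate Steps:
$x{\left(V \right)} = \frac{2 V}{-5 + V}$
$H{\left(F,R \right)} = - 3 F$
$S{\left(D \right)} = 5 + 2 D^{2}$ ($S{\left(D \right)} = \left(D^{2} + D^{2}\right) + 5 = 2 D^{2} + 5 = 5 + 2 D^{2}$)
$\frac{1}{\left(-20\right) 17 S{\left(H{\left(x{\left(0 \right)},-1 \right)} \right)}} = \frac{1}{\left(-20\right) 17 \left(5 + 2 \left(- 3 \cdot 2 \cdot 0 \frac{1}{-5 + 0}\right)^{2}\right)} = \frac{1}{\left(-340\right) \left(5 + 2 \left(- 3 \cdot 2 \cdot 0 \frac{1}{-5}\right)^{2}\right)} = \frac{1}{\left(-340\right) \left(5 + 2 \left(- 3 \cdot 2 \cdot 0 \left(- \frac{1}{5}\right)\right)^{2}\right)} = \frac{1}{\left(-340\right) \left(5 + 2 \left(\left(-3\right) 0\right)^{2}\right)} = \frac{1}{\left(-340\right) \left(5 + 2 \cdot 0^{2}\right)} = \frac{1}{\left(-340\right) \left(5 + 2 \cdot 0\right)} = \frac{1}{\left(-340\right) \left(5 + 0\right)} = \frac{1}{\left(-340\right) 5} = \frac{1}{-1700} = - \frac{1}{1700}$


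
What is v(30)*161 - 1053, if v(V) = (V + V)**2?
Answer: 578547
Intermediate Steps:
v(V) = 4*V**2 (v(V) = (2*V)**2 = 4*V**2)
v(30)*161 - 1053 = (4*30**2)*161 - 1053 = (4*900)*161 - 1053 = 3600*161 - 1053 = 579600 - 1053 = 578547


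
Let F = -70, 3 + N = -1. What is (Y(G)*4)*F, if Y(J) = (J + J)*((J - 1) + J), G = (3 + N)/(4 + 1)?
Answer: -784/5 ≈ -156.80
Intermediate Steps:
N = -4 (N = -3 - 1 = -4)
G = -⅕ (G = (3 - 4)/(4 + 1) = -1/5 = -1*⅕ = -⅕ ≈ -0.20000)
Y(J) = 2*J*(-1 + 2*J) (Y(J) = (2*J)*((-1 + J) + J) = (2*J)*(-1 + 2*J) = 2*J*(-1 + 2*J))
(Y(G)*4)*F = ((2*(-⅕)*(-1 + 2*(-⅕)))*4)*(-70) = ((2*(-⅕)*(-1 - ⅖))*4)*(-70) = ((2*(-⅕)*(-7/5))*4)*(-70) = ((14/25)*4)*(-70) = (56/25)*(-70) = -784/5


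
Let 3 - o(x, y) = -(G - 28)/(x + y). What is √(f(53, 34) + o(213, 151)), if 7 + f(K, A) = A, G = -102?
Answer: √5810/14 ≈ 5.4445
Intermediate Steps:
f(K, A) = -7 + A
o(x, y) = 3 - 130/(x + y) (o(x, y) = 3 - (-1)*(-102 - 28)/(x + y) = 3 - (-1)*(-130/(x + y)) = 3 - 130/(x + y))
√(f(53, 34) + o(213, 151)) = √((-7 + 34) + (-130 + 3*213 + 3*151)/(213 + 151)) = √(27 + (-130 + 639 + 453)/364) = √(27 + (1/364)*962) = √(27 + 37/14) = √(415/14) = √5810/14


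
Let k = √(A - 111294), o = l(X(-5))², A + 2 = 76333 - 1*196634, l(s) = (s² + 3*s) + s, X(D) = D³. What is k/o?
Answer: 3*I*√25733/228765625 ≈ 2.1037e-6*I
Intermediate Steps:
l(s) = s² + 4*s
A = -120303 (A = -2 + (76333 - 1*196634) = -2 + (76333 - 196634) = -2 - 120301 = -120303)
o = 228765625 (o = ((-5)³*(4 + (-5)³))² = (-125*(4 - 125))² = (-125*(-121))² = 15125² = 228765625)
k = 3*I*√25733 (k = √(-120303 - 111294) = √(-231597) = 3*I*√25733 ≈ 481.25*I)
k/o = (3*I*√25733)/228765625 = (3*I*√25733)*(1/228765625) = 3*I*√25733/228765625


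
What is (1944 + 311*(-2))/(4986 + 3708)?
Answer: 661/4347 ≈ 0.15206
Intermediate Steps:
(1944 + 311*(-2))/(4986 + 3708) = (1944 - 622)/8694 = 1322*(1/8694) = 661/4347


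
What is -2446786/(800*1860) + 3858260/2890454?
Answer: -47543982173/153606984000 ≈ -0.30952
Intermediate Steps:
-2446786/(800*1860) + 3858260/2890454 = -2446786/1488000 + 3858260*(1/2890454) = -2446786*1/1488000 + 275590/206461 = -1223393/744000 + 275590/206461 = -47543982173/153606984000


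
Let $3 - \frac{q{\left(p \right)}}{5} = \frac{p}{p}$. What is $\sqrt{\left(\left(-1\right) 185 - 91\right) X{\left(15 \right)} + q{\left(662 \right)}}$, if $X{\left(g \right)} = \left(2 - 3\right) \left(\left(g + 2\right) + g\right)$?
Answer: $\sqrt{8842} \approx 94.032$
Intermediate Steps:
$X{\left(g \right)} = -2 - 2 g$ ($X{\left(g \right)} = - (\left(2 + g\right) + g) = - (2 + 2 g) = -2 - 2 g$)
$q{\left(p \right)} = 10$ ($q{\left(p \right)} = 15 - 5 \frac{p}{p} = 15 - 5 = 10$)
$\sqrt{\left(\left(-1\right) 185 - 91\right) X{\left(15 \right)} + q{\left(662 \right)}} = \sqrt{\left(\left(-1\right) 185 - 91\right) \left(-2 - 30\right) + 10} = \sqrt{\left(-185 - 91\right) \left(-2 - 30\right) + 10} = \sqrt{\left(-276\right) \left(-32\right) + 10} = \sqrt{8832 + 10} = \sqrt{8842}$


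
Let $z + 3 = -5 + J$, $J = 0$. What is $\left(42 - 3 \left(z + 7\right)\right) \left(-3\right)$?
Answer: $-135$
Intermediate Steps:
$z = -8$ ($z = -3 + \left(-5 + 0\right) = -3 - 5 = -8$)
$\left(42 - 3 \left(z + 7\right)\right) \left(-3\right) = \left(42 - 3 \left(-8 + 7\right)\right) \left(-3\right) = \left(42 - -3\right) \left(-3\right) = \left(42 + 3\right) \left(-3\right) = 45 \left(-3\right) = -135$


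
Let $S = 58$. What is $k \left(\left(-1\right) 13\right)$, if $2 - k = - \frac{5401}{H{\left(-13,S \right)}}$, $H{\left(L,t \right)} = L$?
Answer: $5375$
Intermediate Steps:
$k = - \frac{5375}{13}$ ($k = 2 - - \frac{5401}{-13} = 2 - \left(-5401\right) \left(- \frac{1}{13}\right) = 2 - \frac{5401}{13} = - \frac{5375}{13} \approx -413.46$)
$k \left(\left(-1\right) 13\right) = - \frac{5375 \left(\left(-1\right) 13\right)}{13} = \left(- \frac{5375}{13}\right) \left(-13\right) = 5375$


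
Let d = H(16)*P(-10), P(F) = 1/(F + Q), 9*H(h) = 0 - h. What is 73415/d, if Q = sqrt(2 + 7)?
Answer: 4625145/16 ≈ 2.8907e+5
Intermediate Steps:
H(h) = -h/9 (H(h) = (0 - h)/9 = (-h)/9 = -h/9)
Q = 3 (Q = sqrt(9) = 3)
P(F) = 1/(3 + F) (P(F) = 1/(F + 3) = 1/(3 + F))
d = 16/63 (d = (-1/9*16)/(3 - 10) = -16/9/(-7) = -16/9*(-1/7) = 16/63 ≈ 0.25397)
73415/d = 73415/(16/63) = 73415*(63/16) = 4625145/16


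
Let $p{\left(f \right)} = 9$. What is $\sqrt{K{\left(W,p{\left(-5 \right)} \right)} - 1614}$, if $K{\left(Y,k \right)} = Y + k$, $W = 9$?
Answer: $2 i \sqrt{399} \approx 39.95 i$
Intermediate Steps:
$\sqrt{K{\left(W,p{\left(-5 \right)} \right)} - 1614} = \sqrt{\left(9 + 9\right) - 1614} = \sqrt{18 - 1614} = \sqrt{-1596} = 2 i \sqrt{399}$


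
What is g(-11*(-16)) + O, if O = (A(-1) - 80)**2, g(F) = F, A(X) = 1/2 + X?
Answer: 26625/4 ≈ 6656.3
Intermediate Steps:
A(X) = 1/2 + X
O = 25921/4 (O = ((1/2 - 1) - 80)**2 = (-1/2 - 80)**2 = (-161/2)**2 = 25921/4 ≈ 6480.3)
g(-11*(-16)) + O = -11*(-16) + 25921/4 = 176 + 25921/4 = 26625/4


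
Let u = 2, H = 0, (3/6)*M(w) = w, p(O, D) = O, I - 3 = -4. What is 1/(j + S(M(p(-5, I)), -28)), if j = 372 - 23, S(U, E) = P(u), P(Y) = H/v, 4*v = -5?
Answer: 1/349 ≈ 0.0028653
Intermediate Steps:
I = -1 (I = 3 - 4 = -1)
M(w) = 2*w
v = -5/4 (v = (1/4)*(-5) = -5/4 ≈ -1.2500)
P(Y) = 0 (P(Y) = 0/(-5/4) = 0*(-4/5) = 0)
S(U, E) = 0
j = 349
1/(j + S(M(p(-5, I)), -28)) = 1/(349 + 0) = 1/349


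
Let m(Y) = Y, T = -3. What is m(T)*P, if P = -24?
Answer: 72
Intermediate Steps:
m(T)*P = -3*(-24) = 72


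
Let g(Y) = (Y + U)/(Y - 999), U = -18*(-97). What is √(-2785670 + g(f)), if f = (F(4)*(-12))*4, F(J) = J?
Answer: 2*I*√109761717169/397 ≈ 1669.0*I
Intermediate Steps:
U = 1746
f = -192 (f = (4*(-12))*4 = -48*4 = -192)
g(Y) = (1746 + Y)/(-999 + Y) (g(Y) = (Y + 1746)/(Y - 999) = (1746 + Y)/(-999 + Y))
√(-2785670 + g(f)) = √(-2785670 + (1746 - 192)/(-999 - 192)) = √(-2785670 + 1554/(-1191)) = √(-2785670 - 1/1191*1554) = √(-2785670 - 518/397) = √(-1105911508/397) = 2*I*√109761717169/397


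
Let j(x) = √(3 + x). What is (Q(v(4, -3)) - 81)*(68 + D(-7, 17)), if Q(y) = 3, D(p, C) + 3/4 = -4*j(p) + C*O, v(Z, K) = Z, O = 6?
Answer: -26403/2 + 624*I ≈ -13202.0 + 624.0*I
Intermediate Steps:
D(p, C) = -¾ - 4*√(3 + p) + 6*C (D(p, C) = -¾ + (-4*√(3 + p) + C*6) = -¾ + (-4*√(3 + p) + 6*C) = -¾ - 4*√(3 + p) + 6*C)
(Q(v(4, -3)) - 81)*(68 + D(-7, 17)) = (3 - 81)*(68 + (-¾ - 4*√(3 - 7) + 6*17)) = -78*(68 + (-¾ - 8*I + 102)) = -78*(68 + (405/4 - 8*I)) = -78*(677/4 - 8*I) = -26403/2 + 624*I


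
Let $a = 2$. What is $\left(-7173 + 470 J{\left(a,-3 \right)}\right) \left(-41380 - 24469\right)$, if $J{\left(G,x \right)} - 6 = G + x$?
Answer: $317589727$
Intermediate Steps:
$J{\left(G,x \right)} = 6 + G + x$ ($J{\left(G,x \right)} = 6 + \left(G + x\right) = 6 + G + x$)
$\left(-7173 + 470 J{\left(a,-3 \right)}\right) \left(-41380 - 24469\right) = \left(-7173 + 470 \left(6 + 2 - 3\right)\right) \left(-41380 - 24469\right) = \left(-7173 + 470 \cdot 5\right) \left(-65849\right) = \left(-7173 + 2350\right) \left(-65849\right) = \left(-4823\right) \left(-65849\right) = 317589727$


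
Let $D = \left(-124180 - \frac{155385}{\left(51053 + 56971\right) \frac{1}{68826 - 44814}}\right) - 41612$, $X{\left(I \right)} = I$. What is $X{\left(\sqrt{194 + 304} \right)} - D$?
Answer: $\frac{1803384969}{9002} + \sqrt{498} \approx 2.0035 \cdot 10^{5}$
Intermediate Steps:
$D = - \frac{1803384969}{9002}$ ($D = \left(-124180 - \frac{155385}{108024 \cdot \frac{1}{24012}}\right) - 41612 = \left(-124180 - \frac{155385}{\frac{9002}{2001}}\right) - 41612 = \left(-124180 - \frac{310925385}{9002}\right) - 41612 = - \frac{1428793745}{9002} - 41612 = - \frac{1803384969}{9002} \approx -2.0033 \cdot 10^{5}$)
$X{\left(\sqrt{194 + 304} \right)} - D = \sqrt{194 + 304} - - \frac{1803384969}{9002} = \sqrt{498} + \frac{1803384969}{9002} = \frac{1803384969}{9002} + \sqrt{498}$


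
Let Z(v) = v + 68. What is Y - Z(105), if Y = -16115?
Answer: -16288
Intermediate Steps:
Z(v) = 68 + v
Y - Z(105) = -16115 - (68 + 105) = -16115 - 1*173 = -16115 - 173 = -16288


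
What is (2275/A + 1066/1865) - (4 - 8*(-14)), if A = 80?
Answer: -2595809/29840 ≈ -86.991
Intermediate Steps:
(2275/A + 1066/1865) - (4 - 8*(-14)) = (2275/80 + 1066/1865) - (4 - 8*(-14)) = (2275*(1/80) + 1066*(1/1865)) - (4 + 112) = (455/16 + 1066/1865) - 1*116 = 865631/29840 - 116 = -2595809/29840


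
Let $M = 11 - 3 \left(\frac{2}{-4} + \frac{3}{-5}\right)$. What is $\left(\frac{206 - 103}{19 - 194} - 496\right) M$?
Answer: $- \frac{12427129}{1750} \approx -7101.2$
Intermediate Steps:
$M = \frac{143}{10}$ ($M = 11 - 3 \left(2 \left(- \frac{1}{4}\right) + 3 \left(- \frac{1}{5}\right)\right) = 11 - 3 \left(- \frac{1}{2} - \frac{3}{5}\right) = 11 - - \frac{33}{10} = 11 + \frac{33}{10} = \frac{143}{10} \approx 14.3$)
$\left(\frac{206 - 103}{19 - 194} - 496\right) M = \left(\frac{206 - 103}{19 - 194} - 496\right) \frac{143}{10} = \left(\frac{103}{-175} - 496\right) \frac{143}{10} = \left(103 \left(- \frac{1}{175}\right) - 496\right) \frac{143}{10} = \left(- \frac{103}{175} - 496\right) \frac{143}{10} = \left(- \frac{86903}{175}\right) \frac{143}{10} = - \frac{12427129}{1750}$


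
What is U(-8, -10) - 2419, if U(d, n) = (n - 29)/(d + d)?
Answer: -38665/16 ≈ -2416.6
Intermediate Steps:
U(d, n) = (-29 + n)/(2*d) (U(d, n) = (-29 + n)/((2*d)) = (-29 + n)*(1/(2*d)) = (-29 + n)/(2*d))
U(-8, -10) - 2419 = (1/2)*(-29 - 10)/(-8) - 2419 = (1/2)*(-1/8)*(-39) - 2419 = 39/16 - 2419 = -38665/16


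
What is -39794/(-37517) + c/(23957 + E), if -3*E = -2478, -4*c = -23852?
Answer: 1209928573/929783811 ≈ 1.3013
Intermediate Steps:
c = 5963 (c = -¼*(-23852) = 5963)
E = 826 (E = -⅓*(-2478) = 826)
-39794/(-37517) + c/(23957 + E) = -39794/(-37517) + 5963/(23957 + 826) = -39794*(-1/37517) + 5963/24783 = 39794/37517 + 5963*(1/24783) = 39794/37517 + 5963/24783 = 1209928573/929783811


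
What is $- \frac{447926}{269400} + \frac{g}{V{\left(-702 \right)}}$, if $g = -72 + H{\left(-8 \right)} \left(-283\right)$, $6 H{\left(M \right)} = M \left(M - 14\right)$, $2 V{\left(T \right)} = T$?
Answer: $\frac{1049276987}{47279700} \approx 22.193$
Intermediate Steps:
$V{\left(T \right)} = \frac{T}{2}$
$H{\left(M \right)} = \frac{M \left(-14 + M\right)}{6}$ ($H{\left(M \right)} = \frac{M \left(M - 14\right)}{6} = \frac{M \left(-14 + M\right)}{6}$)
$g = - \frac{25120}{3}$ ($g = -72 + \frac{1}{6} \left(-8\right) \left(-14 - 8\right) \left(-283\right) = -72 + \frac{1}{6} \left(-8\right) \left(-22\right) \left(-283\right) = -72 + \frac{88}{3} \left(-283\right) = -72 - \frac{24904}{3} = - \frac{25120}{3} \approx -8373.3$)
$- \frac{447926}{269400} + \frac{g}{V{\left(-702 \right)}} = - \frac{447926}{269400} - \frac{25120}{3 \cdot \frac{1}{2} \left(-702\right)} = \left(-447926\right) \frac{1}{269400} - \frac{25120}{3 \left(-351\right)} = - \frac{223963}{134700} - - \frac{25120}{1053} = - \frac{223963}{134700} + \frac{25120}{1053} = \frac{1049276987}{47279700}$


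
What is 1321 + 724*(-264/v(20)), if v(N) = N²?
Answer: 21079/25 ≈ 843.16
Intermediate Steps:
1321 + 724*(-264/v(20)) = 1321 + 724*(-264/(20²)) = 1321 + 724*(-264/400) = 1321 + 724*(-264*1/400) = 1321 + 724*(-33/50) = 1321 - 11946/25 = 21079/25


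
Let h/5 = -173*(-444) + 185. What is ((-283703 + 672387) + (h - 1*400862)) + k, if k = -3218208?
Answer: -2845401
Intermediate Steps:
h = 384985 (h = 5*(-173*(-444) + 185) = 5*(76812 + 185) = 5*76997 = 384985)
((-283703 + 672387) + (h - 1*400862)) + k = ((-283703 + 672387) + (384985 - 1*400862)) - 3218208 = (388684 + (384985 - 400862)) - 3218208 = (388684 - 15877) - 3218208 = 372807 - 3218208 = -2845401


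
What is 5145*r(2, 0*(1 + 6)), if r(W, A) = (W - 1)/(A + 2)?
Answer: 5145/2 ≈ 2572.5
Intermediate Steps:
r(W, A) = (-1 + W)/(2 + A)
5145*r(2, 0*(1 + 6)) = 5145*((-1 + 2)/(2 + 0*(1 + 6))) = 5145*(1/(2 + 0*7)) = 5145*(1/(2 + 0)) = 5145*(1/2) = 5145*((½)*1) = 5145*(½) = 5145/2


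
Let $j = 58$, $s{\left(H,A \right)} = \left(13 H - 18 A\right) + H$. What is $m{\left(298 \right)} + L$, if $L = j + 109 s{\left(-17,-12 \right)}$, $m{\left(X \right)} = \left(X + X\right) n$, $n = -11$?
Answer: $-8896$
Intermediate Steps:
$m{\left(X \right)} = - 22 X$ ($m{\left(X \right)} = \left(X + X\right) \left(-11\right) = 2 X \left(-11\right) = - 22 X$)
$s{\left(H,A \right)} = - 18 A + 14 H$ ($s{\left(H,A \right)} = \left(- 18 A + 13 H\right) + H = - 18 A + 14 H$)
$L = -2340$ ($L = 58 + 109 \left(\left(-18\right) \left(-12\right) + 14 \left(-17\right)\right) = 58 + 109 \left(216 - 238\right) = 58 + 109 \left(-22\right) = 58 - 2398 = -2340$)
$m{\left(298 \right)} + L = \left(-22\right) 298 - 2340 = -6556 - 2340 = -8896$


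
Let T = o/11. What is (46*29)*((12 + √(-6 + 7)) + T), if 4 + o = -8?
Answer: 174754/11 ≈ 15887.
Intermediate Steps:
o = -12 (o = -4 - 8 = -12)
T = -12/11 ≈ -1.0909
(46*29)*((12 + √(-6 + 7)) + T) = (46*29)*((12 + √(-6 + 7)) - 12/11) = 1334*((12 + √1) - 12/11) = 1334*((12 + 1) - 12/11) = 1334*(13 - 12/11) = 1334*(131/11) = 174754/11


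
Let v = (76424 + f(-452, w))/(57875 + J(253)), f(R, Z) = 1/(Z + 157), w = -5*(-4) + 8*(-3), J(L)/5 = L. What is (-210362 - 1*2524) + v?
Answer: -1926270247247/9048420 ≈ -2.1288e+5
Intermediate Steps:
J(L) = 5*L
w = -4 (w = 20 - 24 = -4)
f(R, Z) = 1/(157 + Z)
v = 11692873/9048420 (v = (76424 + 1/(157 - 4))/(57875 + 5*253) = (76424 + 1/153)/(57875 + 1265) = (76424 + 1/153)/59140 = (11692873/153)*(1/59140) = 11692873/9048420 ≈ 1.2923)
(-210362 - 1*2524) + v = (-210362 - 1*2524) + 11692873/9048420 = (-210362 - 2524) + 11692873/9048420 = -212886 + 11692873/9048420 = -1926270247247/9048420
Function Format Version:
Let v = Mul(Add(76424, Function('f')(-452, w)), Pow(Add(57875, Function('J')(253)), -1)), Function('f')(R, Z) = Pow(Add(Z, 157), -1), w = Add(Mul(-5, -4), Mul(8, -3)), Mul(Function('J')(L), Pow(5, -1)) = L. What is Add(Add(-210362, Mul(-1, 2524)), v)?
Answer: Rational(-1926270247247, 9048420) ≈ -2.1288e+5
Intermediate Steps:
Function('J')(L) = Mul(5, L)
w = -4 (w = Add(20, -24) = -4)
Function('f')(R, Z) = Pow(Add(157, Z), -1)
v = Rational(11692873, 9048420) (v = Mul(Add(76424, Pow(Add(157, -4), -1)), Pow(Add(57875, Mul(5, 253)), -1)) = Mul(Add(76424, Pow(153, -1)), Pow(Add(57875, 1265), -1)) = Mul(Add(76424, Rational(1, 153)), Pow(59140, -1)) = Mul(Rational(11692873, 153), Rational(1, 59140)) = Rational(11692873, 9048420) ≈ 1.2923)
Add(Add(-210362, Mul(-1, 2524)), v) = Add(Add(-210362, Mul(-1, 2524)), Rational(11692873, 9048420)) = Add(Add(-210362, -2524), Rational(11692873, 9048420)) = Add(-212886, Rational(11692873, 9048420)) = Rational(-1926270247247, 9048420)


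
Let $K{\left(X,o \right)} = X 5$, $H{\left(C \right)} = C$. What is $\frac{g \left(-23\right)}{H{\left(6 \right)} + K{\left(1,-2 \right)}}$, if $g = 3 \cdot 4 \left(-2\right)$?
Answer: $\frac{552}{11} \approx 50.182$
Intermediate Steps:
$K{\left(X,o \right)} = 5 X$
$g = -24$ ($g = 12 \left(-2\right) = -24$)
$\frac{g \left(-23\right)}{H{\left(6 \right)} + K{\left(1,-2 \right)}} = \frac{\left(-24\right) \left(-23\right)}{6 + 5 \cdot 1} = \frac{552}{6 + 5} = \frac{552}{11}$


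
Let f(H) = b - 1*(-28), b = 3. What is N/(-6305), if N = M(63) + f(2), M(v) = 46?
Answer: -77/6305 ≈ -0.012213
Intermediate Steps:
f(H) = 31 (f(H) = 3 - 1*(-28) = 3 + 28 = 31)
N = 77 (N = 46 + 31 = 77)
N/(-6305) = 77/(-6305) = 77*(-1/6305) = -77/6305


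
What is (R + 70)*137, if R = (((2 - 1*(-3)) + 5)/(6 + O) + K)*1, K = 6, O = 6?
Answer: 63157/6 ≈ 10526.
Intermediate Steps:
R = 41/6 (R = (((2 - 1*(-3)) + 5)/(6 + 6) + 6)*1 = (((2 + 3) + 5)/12 + 6)*1 = ((5 + 5)*(1/12) + 6)*1 = (10*(1/12) + 6)*1 = (⅚ + 6)*1 = (41/6)*1 = 41/6 ≈ 6.8333)
(R + 70)*137 = (41/6 + 70)*137 = (461/6)*137 = 63157/6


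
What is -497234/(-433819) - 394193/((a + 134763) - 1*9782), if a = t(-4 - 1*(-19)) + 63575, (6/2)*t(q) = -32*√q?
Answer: -10924740917130091/11567793427162468 - 788386*√15/6666255643 ≈ -0.94487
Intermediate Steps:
t(q) = -32*√q/3 (t(q) = (-32*√q)/3 = -32*√q/3)
a = 63575 - 32*√15/3 (a = -32*√(-4 - 1*(-19))/3 + 63575 = -32*√(-4 + 19)/3 + 63575 = -32*√15/3 + 63575 = 63575 - 32*√15/3 ≈ 63534.)
-497234/(-433819) - 394193/((a + 134763) - 1*9782) = -497234/(-433819) - 394193/(((63575 - 32*√15/3) + 134763) - 1*9782) = -497234*(-1/433819) - 394193/((198338 - 32*√15/3) - 9782) = 497234/433819 - 394193/(188556 - 32*√15/3)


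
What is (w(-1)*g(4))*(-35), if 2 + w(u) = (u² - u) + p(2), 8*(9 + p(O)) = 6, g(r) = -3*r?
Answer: -3465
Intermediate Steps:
p(O) = -33/4 (p(O) = -9 + (⅛)*6 = -9 + ¾ = -33/4)
w(u) = -41/4 + u² - u (w(u) = -2 + ((u² - u) - 33/4) = -2 + (-33/4 + u² - u) = -41/4 + u² - u)
(w(-1)*g(4))*(-35) = ((-41/4 + (-1)² - 1*(-1))*(-3*4))*(-35) = ((-41/4 + 1 + 1)*(-12))*(-35) = -33/4*(-12)*(-35) = 99*(-35) = -3465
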